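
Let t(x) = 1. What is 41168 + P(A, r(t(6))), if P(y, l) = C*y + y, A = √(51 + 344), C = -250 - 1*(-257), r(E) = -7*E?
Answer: 41168 + 8*√395 ≈ 41327.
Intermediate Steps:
C = 7 (C = -250 + 257 = 7)
A = √395 ≈ 19.875
P(y, l) = 8*y (P(y, l) = 7*y + y = 8*y)
41168 + P(A, r(t(6))) = 41168 + 8*√395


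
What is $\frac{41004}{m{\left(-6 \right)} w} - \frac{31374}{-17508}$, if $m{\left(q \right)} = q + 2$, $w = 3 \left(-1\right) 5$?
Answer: $\frac{9996951}{14590} \approx 685.19$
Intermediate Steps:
$w = -15$ ($w = \left(-3\right) 5 = -15$)
$m{\left(q \right)} = 2 + q$
$\frac{41004}{m{\left(-6 \right)} w} - \frac{31374}{-17508} = \frac{41004}{\left(2 - 6\right) \left(-15\right)} - \frac{31374}{-17508} = \frac{41004}{\left(-4\right) \left(-15\right)} - - \frac{5229}{2918} = \frac{41004}{60} + \frac{5229}{2918} = 41004 \cdot \frac{1}{60} + \frac{5229}{2918} = \frac{3417}{5} + \frac{5229}{2918} = \frac{9996951}{14590}$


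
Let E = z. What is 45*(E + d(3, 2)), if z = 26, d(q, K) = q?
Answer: 1305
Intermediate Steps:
E = 26
45*(E + d(3, 2)) = 45*(26 + 3) = 45*29 = 1305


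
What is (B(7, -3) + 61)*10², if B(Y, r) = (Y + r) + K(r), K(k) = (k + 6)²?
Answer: 7400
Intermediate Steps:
K(k) = (6 + k)²
B(Y, r) = Y + r + (6 + r)² (B(Y, r) = (Y + r) + (6 + r)² = Y + r + (6 + r)²)
(B(7, -3) + 61)*10² = ((7 - 3 + (6 - 3)²) + 61)*10² = ((7 - 3 + 3²) + 61)*100 = ((7 - 3 + 9) + 61)*100 = (13 + 61)*100 = 74*100 = 7400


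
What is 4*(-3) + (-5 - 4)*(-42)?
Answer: 366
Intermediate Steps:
4*(-3) + (-5 - 4)*(-42) = -12 - 9*(-42) = -12 + 378 = 366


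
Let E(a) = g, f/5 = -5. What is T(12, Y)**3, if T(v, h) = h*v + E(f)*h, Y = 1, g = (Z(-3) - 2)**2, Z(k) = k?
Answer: 50653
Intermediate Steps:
f = -25 (f = 5*(-5) = -25)
g = 25 (g = (-3 - 2)**2 = (-5)**2 = 25)
E(a) = 25
T(v, h) = 25*h + h*v (T(v, h) = h*v + 25*h = 25*h + h*v)
T(12, Y)**3 = (1*(25 + 12))**3 = (1*37)**3 = 37**3 = 50653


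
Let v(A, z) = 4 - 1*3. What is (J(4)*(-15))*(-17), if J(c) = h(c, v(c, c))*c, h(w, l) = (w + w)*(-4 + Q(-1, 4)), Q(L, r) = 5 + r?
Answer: 40800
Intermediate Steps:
v(A, z) = 1 (v(A, z) = 4 - 3 = 1)
h(w, l) = 10*w (h(w, l) = (w + w)*(-4 + (5 + 4)) = (2*w)*(-4 + 9) = (2*w)*5 = 10*w)
J(c) = 10*c² (J(c) = (10*c)*c = 10*c²)
(J(4)*(-15))*(-17) = ((10*4²)*(-15))*(-17) = ((10*16)*(-15))*(-17) = (160*(-15))*(-17) = -2400*(-17) = 40800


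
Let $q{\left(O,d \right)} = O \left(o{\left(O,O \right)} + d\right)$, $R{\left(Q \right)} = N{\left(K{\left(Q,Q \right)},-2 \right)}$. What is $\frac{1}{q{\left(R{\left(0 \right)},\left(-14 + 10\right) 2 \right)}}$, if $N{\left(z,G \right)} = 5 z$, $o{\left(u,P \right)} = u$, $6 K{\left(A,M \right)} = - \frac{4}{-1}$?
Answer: $- \frac{9}{140} \approx -0.064286$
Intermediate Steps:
$K{\left(A,M \right)} = \frac{2}{3}$ ($K{\left(A,M \right)} = \frac{\left(-4\right) \frac{1}{-1}}{6} = \frac{\left(-4\right) \left(-1\right)}{6} = \frac{1}{6} \cdot 4 = \frac{2}{3}$)
$R{\left(Q \right)} = \frac{10}{3}$ ($R{\left(Q \right)} = 5 \cdot \frac{2}{3} = \frac{10}{3}$)
$q{\left(O,d \right)} = O \left(O + d\right)$
$\frac{1}{q{\left(R{\left(0 \right)},\left(-14 + 10\right) 2 \right)}} = \frac{1}{\frac{10}{3} \left(\frac{10}{3} + \left(-14 + 10\right) 2\right)} = \frac{1}{\frac{10}{3} \left(\frac{10}{3} - 8\right)} = \frac{1}{\frac{10}{3} \left(- \frac{14}{3}\right)} = \frac{1}{- \frac{140}{9}} = - \frac{9}{140}$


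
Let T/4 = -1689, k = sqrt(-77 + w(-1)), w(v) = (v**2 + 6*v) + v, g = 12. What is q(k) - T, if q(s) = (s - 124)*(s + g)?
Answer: 5185 - 112*I*sqrt(83) ≈ 5185.0 - 1020.4*I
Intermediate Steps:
w(v) = v**2 + 7*v
k = I*sqrt(83) (k = sqrt(-77 - (7 - 1)) = sqrt(-77 - 1*6) = sqrt(-77 - 6) = sqrt(-83) = I*sqrt(83) ≈ 9.1104*I)
q(s) = (-124 + s)*(12 + s) (q(s) = (s - 124)*(s + 12) = (-124 + s)*(12 + s))
T = -6756 (T = 4*(-1689) = -6756)
q(k) - T = (-1488 + (I*sqrt(83))**2 - 112*I*sqrt(83)) - 1*(-6756) = (-1488 - 83 - 112*I*sqrt(83)) + 6756 = (-1571 - 112*I*sqrt(83)) + 6756 = 5185 - 112*I*sqrt(83)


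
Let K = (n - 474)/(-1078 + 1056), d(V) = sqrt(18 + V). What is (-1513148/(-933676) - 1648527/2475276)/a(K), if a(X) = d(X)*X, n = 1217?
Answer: 2022413097463*I*sqrt(7634)/24827150294307454 ≈ 0.0071174*I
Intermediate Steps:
K = -743/22 (K = (1217 - 474)/(-1078 + 1056) = 743/(-22) = 743*(-1/22) = -743/22 ≈ -33.773)
a(X) = X*sqrt(18 + X) (a(X) = sqrt(18 + X)*X = X*sqrt(18 + X))
(-1513148/(-933676) - 1648527/2475276)/a(K) = (-1513148/(-933676) - 1648527/2475276)/((-743*sqrt(18 - 743/22)/22)) = (-1513148*(-1/933676) - 1648527*1/2475276)/((-743*I*sqrt(7634)/484)) = (378287/233419 - 549509/825092)/((-743*I*sqrt(7634)/484)) = 183855736133/(192592149548*((-743*I*sqrt(7634)/484))) = 183855736133*(22*I*sqrt(7634)/257821)/192592149548 = 2022413097463*I*sqrt(7634)/24827150294307454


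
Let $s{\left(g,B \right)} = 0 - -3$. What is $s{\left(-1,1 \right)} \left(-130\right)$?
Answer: $-390$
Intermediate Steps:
$s{\left(g,B \right)} = 3$ ($s{\left(g,B \right)} = 0 + 3 = 3$)
$s{\left(-1,1 \right)} \left(-130\right) = 3 \left(-130\right) = -390$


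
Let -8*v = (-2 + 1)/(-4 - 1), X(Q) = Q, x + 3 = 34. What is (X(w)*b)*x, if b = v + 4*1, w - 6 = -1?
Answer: 4929/8 ≈ 616.13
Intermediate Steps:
x = 31 (x = -3 + 34 = 31)
w = 5 (w = 6 - 1 = 5)
v = -1/40 (v = -(-2 + 1)/(8*(-4 - 1)) = -(-1)/(8*(-5)) = -(-1)*(-1)/(8*5) = -1/8*1/5 = -1/40 ≈ -0.025000)
b = 159/40 (b = -1/40 + 4*1 = -1/40 + 4 = 159/40 ≈ 3.9750)
(X(w)*b)*x = (5*(159/40))*31 = (159/8)*31 = 4929/8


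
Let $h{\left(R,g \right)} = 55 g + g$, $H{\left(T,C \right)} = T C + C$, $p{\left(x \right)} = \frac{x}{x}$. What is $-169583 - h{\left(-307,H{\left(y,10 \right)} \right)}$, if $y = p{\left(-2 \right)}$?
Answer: $-170703$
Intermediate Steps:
$p{\left(x \right)} = 1$
$y = 1$
$H{\left(T,C \right)} = C + C T$ ($H{\left(T,C \right)} = C T + C = C + C T$)
$h{\left(R,g \right)} = 56 g$
$-169583 - h{\left(-307,H{\left(y,10 \right)} \right)} = -169583 - 56 \cdot 10 \left(1 + 1\right) = -169583 - 56 \cdot 10 \cdot 2 = -169583 - 56 \cdot 20 = -169583 - 1120 = -170703$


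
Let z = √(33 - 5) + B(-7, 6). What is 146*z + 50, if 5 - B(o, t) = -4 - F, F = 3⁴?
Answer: 13190 + 292*√7 ≈ 13963.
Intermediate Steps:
F = 81
B(o, t) = 90 (B(o, t) = 5 - (-4 - 1*81) = 5 - (-4 - 81) = 5 - 1*(-85) = 5 + 85 = 90)
z = 90 + 2*√7 (z = √(33 - 5) + 90 = √28 + 90 = 2*√7 + 90 = 90 + 2*√7 ≈ 95.292)
146*z + 50 = 146*(90 + 2*√7) + 50 = (13140 + 292*√7) + 50 = 13190 + 292*√7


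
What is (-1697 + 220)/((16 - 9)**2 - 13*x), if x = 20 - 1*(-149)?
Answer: 1477/2148 ≈ 0.68762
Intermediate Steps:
x = 169 (x = 20 + 149 = 169)
(-1697 + 220)/((16 - 9)**2 - 13*x) = (-1697 + 220)/((16 - 9)**2 - 13*169) = -1477/(7**2 - 2197) = -1477/(49 - 2197) = -1477/(-2148) = -1477*(-1/2148) = 1477/2148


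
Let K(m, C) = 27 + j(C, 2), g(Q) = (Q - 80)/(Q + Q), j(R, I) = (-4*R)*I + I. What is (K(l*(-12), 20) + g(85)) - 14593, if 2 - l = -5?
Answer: -500615/34 ≈ -14724.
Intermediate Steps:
l = 7 (l = 2 - 1*(-5) = 2 + 5 = 7)
j(R, I) = I - 4*I*R (j(R, I) = -4*I*R + I = I - 4*I*R)
g(Q) = (-80 + Q)/(2*Q) (g(Q) = (-80 + Q)/((2*Q)) = (-80 + Q)*(1/(2*Q)) = (-80 + Q)/(2*Q))
K(m, C) = 29 - 8*C (K(m, C) = 27 + 2*(1 - 4*C) = 27 + (2 - 8*C) = 29 - 8*C)
(K(l*(-12), 20) + g(85)) - 14593 = ((29 - 8*20) + (1/2)*(-80 + 85)/85) - 14593 = ((29 - 160) + (1/2)*(1/85)*5) - 14593 = (-131 + 1/34) - 14593 = -4453/34 - 14593 = -500615/34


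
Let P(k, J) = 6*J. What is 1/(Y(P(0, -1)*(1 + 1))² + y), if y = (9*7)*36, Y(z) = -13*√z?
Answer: 1/240 ≈ 0.0041667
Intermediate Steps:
y = 2268 (y = 63*36 = 2268)
1/(Y(P(0, -1)*(1 + 1))² + y) = 1/((-13*√(1 + 1)*(I*√6))² + 2268) = 1/((-13*2*I*√3)² + 2268) = 1/((-26*I*√3)² + 2268) = 1/(-2028 + 2268) = 1/240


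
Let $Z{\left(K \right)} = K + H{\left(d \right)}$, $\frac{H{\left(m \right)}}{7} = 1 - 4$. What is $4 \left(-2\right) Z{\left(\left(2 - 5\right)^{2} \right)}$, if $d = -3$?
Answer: $96$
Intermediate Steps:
$H{\left(m \right)} = -21$ ($H{\left(m \right)} = 7 \left(1 - 4\right) = 7 \left(-3\right) = -21$)
$Z{\left(K \right)} = -21 + K$ ($Z{\left(K \right)} = K - 21 = -21 + K$)
$4 \left(-2\right) Z{\left(\left(2 - 5\right)^{2} \right)} = 4 \left(-2\right) \left(-21 + \left(2 - 5\right)^{2}\right) = - 8 \left(-21 + \left(-3\right)^{2}\right) = - 8 \left(-21 + 9\right) = \left(-8\right) \left(-12\right) = 96$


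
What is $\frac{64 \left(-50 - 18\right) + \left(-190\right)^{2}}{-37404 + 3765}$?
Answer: $- \frac{31748}{33639} \approx -0.94379$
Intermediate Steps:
$\frac{64 \left(-50 - 18\right) + \left(-190\right)^{2}}{-37404 + 3765} = \frac{64 \left(-68\right) + 36100}{-33639} = \left(-4352 + 36100\right) \left(- \frac{1}{33639}\right) = 31748 \left(- \frac{1}{33639}\right) = - \frac{31748}{33639}$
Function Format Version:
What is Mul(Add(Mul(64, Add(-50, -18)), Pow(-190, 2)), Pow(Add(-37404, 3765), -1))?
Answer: Rational(-31748, 33639) ≈ -0.94379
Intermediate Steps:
Mul(Add(Mul(64, Add(-50, -18)), Pow(-190, 2)), Pow(Add(-37404, 3765), -1)) = Mul(Add(Mul(64, -68), 36100), Pow(-33639, -1)) = Mul(Add(-4352, 36100), Rational(-1, 33639)) = Mul(31748, Rational(-1, 33639)) = Rational(-31748, 33639)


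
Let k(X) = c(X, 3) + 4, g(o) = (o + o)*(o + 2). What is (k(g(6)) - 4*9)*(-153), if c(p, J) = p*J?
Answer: -39168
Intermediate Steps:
g(o) = 2*o*(2 + o) (g(o) = (2*o)*(2 + o) = 2*o*(2 + o))
c(p, J) = J*p
k(X) = 4 + 3*X (k(X) = 3*X + 4 = 4 + 3*X)
(k(g(6)) - 4*9)*(-153) = ((4 + 3*(2*6*(2 + 6))) - 4*9)*(-153) = ((4 + 3*(2*6*8)) - 36)*(-153) = ((4 + 3*96) - 36)*(-153) = ((4 + 288) - 36)*(-153) = (292 - 36)*(-153) = 256*(-153) = -39168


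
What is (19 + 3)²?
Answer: 484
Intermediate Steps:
(19 + 3)² = 22² = 484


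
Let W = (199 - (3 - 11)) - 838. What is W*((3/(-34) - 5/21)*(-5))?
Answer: -735115/714 ≈ -1029.6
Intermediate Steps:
W = -631 (W = (199 - 1*(-8)) - 838 = (199 + 8) - 838 = 207 - 838 = -631)
W*((3/(-34) - 5/21)*(-5)) = -631*(3/(-34) - 5/21)*(-5) = -631*(3*(-1/34) - 5*1/21)*(-5) = -631*(-3/34 - 5/21)*(-5) = -(-147023)*(-5)/714 = -631*1165/714 = -735115/714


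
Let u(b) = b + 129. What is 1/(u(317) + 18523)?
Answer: 1/18969 ≈ 5.2718e-5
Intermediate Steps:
u(b) = 129 + b
1/(u(317) + 18523) = 1/((129 + 317) + 18523) = 1/(446 + 18523) = 1/18969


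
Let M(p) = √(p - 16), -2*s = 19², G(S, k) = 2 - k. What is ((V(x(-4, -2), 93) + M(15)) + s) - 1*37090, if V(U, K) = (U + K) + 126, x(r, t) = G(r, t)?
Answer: -74095/2 + I ≈ -37048.0 + 1.0*I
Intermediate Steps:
x(r, t) = 2 - t
s = -361/2 (s = -½*19² = -½*361 = -361/2 ≈ -180.50)
M(p) = √(-16 + p)
V(U, K) = 126 + K + U (V(U, K) = (K + U) + 126 = 126 + K + U)
((V(x(-4, -2), 93) + M(15)) + s) - 1*37090 = (((126 + 93 + (2 - 1*(-2))) + √(-16 + 15)) - 361/2) - 1*37090 = (((126 + 93 + (2 + 2)) + √(-1)) - 361/2) - 37090 = (((126 + 93 + 4) + I) - 361/2) - 37090 = ((223 + I) - 361/2) - 37090 = (85/2 + I) - 37090 = -74095/2 + I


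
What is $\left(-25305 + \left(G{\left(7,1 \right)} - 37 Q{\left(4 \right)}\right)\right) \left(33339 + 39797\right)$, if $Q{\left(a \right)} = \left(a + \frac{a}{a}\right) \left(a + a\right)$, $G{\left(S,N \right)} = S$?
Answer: $-1958435808$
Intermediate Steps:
$Q{\left(a \right)} = 2 a \left(1 + a\right)$ ($Q{\left(a \right)} = \left(a + 1\right) 2 a = \left(1 + a\right) 2 a = 2 a \left(1 + a\right)$)
$\left(-25305 + \left(G{\left(7,1 \right)} - 37 Q{\left(4 \right)}\right)\right) \left(33339 + 39797\right) = \left(-25305 + \left(7 - 37 \cdot 2 \cdot 4 \left(1 + 4\right)\right)\right) \left(33339 + 39797\right) = \left(-25305 + \left(7 - 37 \cdot 2 \cdot 4 \cdot 5\right)\right) 73136 = \left(-25305 + \left(7 - 1480\right)\right) 73136 = \left(-25305 - 1473\right) 73136 = \left(-26778\right) 73136 = -1958435808$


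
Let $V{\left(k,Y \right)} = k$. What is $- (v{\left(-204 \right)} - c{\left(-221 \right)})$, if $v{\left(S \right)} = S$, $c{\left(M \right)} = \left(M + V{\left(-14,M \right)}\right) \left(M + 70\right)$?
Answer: $35689$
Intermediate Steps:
$c{\left(M \right)} = \left(-14 + M\right) \left(70 + M\right)$ ($c{\left(M \right)} = \left(M - 14\right) \left(M + 70\right) = \left(-14 + M\right) \left(70 + M\right)$)
$- (v{\left(-204 \right)} - c{\left(-221 \right)}) = - (-204 - \left(-980 + \left(-221\right)^{2} + 56 \left(-221\right)\right)) = - (-204 - \left(-980 + 48841 - 12376\right)) = - (-204 - 35485) = \left(-1\right) \left(-35689\right) = 35689$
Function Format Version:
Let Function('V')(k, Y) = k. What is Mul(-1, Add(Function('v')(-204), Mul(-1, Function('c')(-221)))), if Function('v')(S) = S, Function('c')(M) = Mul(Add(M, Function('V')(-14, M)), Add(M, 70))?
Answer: 35689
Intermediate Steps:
Function('c')(M) = Mul(Add(-14, M), Add(70, M)) (Function('c')(M) = Mul(Add(M, -14), Add(M, 70)) = Mul(Add(-14, M), Add(70, M)))
Mul(-1, Add(Function('v')(-204), Mul(-1, Function('c')(-221)))) = Mul(-1, Add(-204, Mul(-1, Add(-980, Pow(-221, 2), Mul(56, -221))))) = Mul(-1, Add(-204, Mul(-1, Add(-980, 48841, -12376)))) = Mul(-1, Add(-204, Mul(-1, 35485))) = Mul(-1, Add(-204, -35485)) = Mul(-1, -35689) = 35689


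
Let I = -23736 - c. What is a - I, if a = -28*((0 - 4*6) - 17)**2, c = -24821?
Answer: -48153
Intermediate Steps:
I = 1085 (I = -23736 - 1*(-24821) = -23736 + 24821 = 1085)
a = -47068 (a = -28*((0 - 24) - 17)**2 = -28*(-24 - 17)**2 = -28*(-41)**2 = -28*1681 = -47068)
a - I = -47068 - 1*1085 = -47068 - 1085 = -48153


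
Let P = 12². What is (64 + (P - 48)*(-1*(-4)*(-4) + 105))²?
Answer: 74097664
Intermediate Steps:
P = 144
(64 + (P - 48)*(-1*(-4)*(-4) + 105))² = (64 + (144 - 48)*(-1*(-4)*(-4) + 105))² = (64 + 96*(4*(-4) + 105))² = (64 + 96*(-16 + 105))² = (64 + 96*89)² = (64 + 8544)² = 8608² = 74097664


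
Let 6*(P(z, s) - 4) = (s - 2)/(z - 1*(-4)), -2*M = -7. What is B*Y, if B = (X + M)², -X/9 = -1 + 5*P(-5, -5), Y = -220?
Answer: -10648000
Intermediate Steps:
M = 7/2 (M = -½*(-7) = 7/2 ≈ 3.5000)
P(z, s) = 4 + (-2 + s)/(6*(4 + z)) (P(z, s) = 4 + ((s - 2)/(z - 1*(-4)))/6 = 4 + ((-2 + s)/(z + 4))/6 = 4 + ((-2 + s)/(4 + z))/6 = 4 + (-2 + s)/(6*(4 + z)))
X = -447/2 (X = -9*(-1 + 5*((94 - 5 + 24*(-5))/(6*(4 - 5)))) = -9*(-1 + 5*((⅙)*(94 - 5 - 120)/(-1))) = -9*(-1 + 5*((⅙)*(-1)*(-31))) = -9*(-1 + 5*(31/6)) = -9*(-1 + 155/6) = -9*149/6 = -447/2 ≈ -223.50)
B = 48400 (B = (-447/2 + 7/2)² = (-220)² = 48400)
B*Y = 48400*(-220) = -10648000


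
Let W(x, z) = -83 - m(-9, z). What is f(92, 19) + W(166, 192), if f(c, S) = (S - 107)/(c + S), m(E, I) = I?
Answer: -30613/111 ≈ -275.79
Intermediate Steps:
f(c, S) = (-107 + S)/(S + c)
W(x, z) = -83 - z
f(92, 19) + W(166, 192) = (-107 + 19)/(19 + 92) + (-83 - 1*192) = -88/111 + (-83 - 192) = (1/111)*(-88) - 275 = -88/111 - 275 = -30613/111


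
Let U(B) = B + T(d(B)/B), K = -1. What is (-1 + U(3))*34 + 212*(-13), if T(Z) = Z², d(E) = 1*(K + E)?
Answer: -24056/9 ≈ -2672.9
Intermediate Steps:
d(E) = -1 + E (d(E) = 1*(-1 + E) = -1 + E)
U(B) = B + (-1 + B)²/B² (U(B) = B + ((-1 + B)/B)² = B + (-1 + B)²/B²)
(-1 + U(3))*34 + 212*(-13) = (-1 + (3 + (-1 + 3)²/3²))*34 + 212*(-13) = (-1 + (3 + (⅑)*2²))*34 - 2756 = (-1 + (3 + (⅑)*4))*34 - 2756 = (-1 + (3 + 4/9))*34 - 2756 = (-1 + 31/9)*34 - 2756 = (22/9)*34 - 2756 = 748/9 - 2756 = -24056/9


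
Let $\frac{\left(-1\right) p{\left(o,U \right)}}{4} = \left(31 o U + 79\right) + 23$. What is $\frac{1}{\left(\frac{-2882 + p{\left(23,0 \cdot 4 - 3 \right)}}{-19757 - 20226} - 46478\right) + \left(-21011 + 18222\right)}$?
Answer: $- \frac{39983}{1969847727} \approx -2.0298 \cdot 10^{-5}$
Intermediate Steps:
$p{\left(o,U \right)} = -408 - 124 U o$ ($p{\left(o,U \right)} = - 4 \left(\left(31 o U + 79\right) + 23\right) = - 4 \left(\left(31 U o + 79\right) + 23\right) = - 4 \left(\left(79 + 31 U o\right) + 23\right) = - 4 \left(102 + 31 U o\right) = -408 - 124 U o$)
$\frac{1}{\left(\frac{-2882 + p{\left(23,0 \cdot 4 - 3 \right)}}{-19757 - 20226} - 46478\right) + \left(-21011 + 18222\right)} = \frac{1}{\left(\frac{-2882 - \left(408 + 124 \left(0 \cdot 4 - 3\right) 23\right)}{-19757 - 20226} - 46478\right) + \left(-21011 + 18222\right)} = \frac{1}{\left(\frac{-2882 - \left(408 + 124 \left(0 - 3\right) 23\right)}{-39983} - 46478\right) - 2789} = \frac{1}{\left(\left(-2882 - \left(408 - 8556\right)\right) \left(- \frac{1}{39983}\right) - 46478\right) - 2789} = \frac{1}{\left(\left(-2882 + \left(-408 + 8556\right)\right) \left(- \frac{1}{39983}\right) - 46478\right) - 2789} = \frac{1}{\left(\left(-2882 + 8148\right) \left(- \frac{1}{39983}\right) - 46478\right) - 2789} = \frac{1}{\left(5266 \left(- \frac{1}{39983}\right) - 46478\right) - 2789} = \frac{1}{\left(- \frac{5266}{39983} - 46478\right) - 2789} = \frac{1}{- \frac{1858335140}{39983} - 2789} = \frac{1}{- \frac{1969847727}{39983}} = - \frac{39983}{1969847727}$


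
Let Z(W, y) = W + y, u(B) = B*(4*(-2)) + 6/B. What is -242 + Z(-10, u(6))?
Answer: -299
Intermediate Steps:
u(B) = -8*B + 6/B (u(B) = B*(-8) + 6/B = -8*B + 6/B)
-242 + Z(-10, u(6)) = -242 + (-10 + (-8*6 + 6/6)) = -242 + (-10 + (-48 + 6*(1/6))) = -242 + (-10 + (-48 + 1)) = -242 + (-10 - 47) = -242 - 57 = -299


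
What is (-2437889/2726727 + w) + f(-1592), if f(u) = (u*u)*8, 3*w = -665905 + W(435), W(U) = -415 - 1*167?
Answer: 54680552884052/2726727 ≈ 2.0054e+7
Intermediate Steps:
W(U) = -582 (W(U) = -415 - 167 = -582)
w = -666487/3 (w = (-665905 - 582)/3 = (⅓)*(-666487) = -666487/3 ≈ -2.2216e+5)
f(u) = 8*u² (f(u) = u²*8 = 8*u²)
(-2437889/2726727 + w) + f(-1592) = (-2437889/2726727 - 666487/3) + 8*(-1592)² = (-2437889*1/2726727 - 666487/3) + 8*2534464 = (-2437889/2726727 - 666487/3) + 20275712 = -605778470572/2726727 + 20275712 = 54680552884052/2726727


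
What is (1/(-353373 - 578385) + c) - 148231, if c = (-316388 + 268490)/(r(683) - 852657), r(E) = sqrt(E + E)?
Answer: -100413181366771245504629/677410389321851514 + 47898*sqrt(1366)/727023958283 ≈ -1.4823e+5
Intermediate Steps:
r(E) = sqrt(2)*sqrt(E) (r(E) = sqrt(2*E) = sqrt(2)*sqrt(E))
c = -47898/(-852657 + sqrt(1366)) (c = (-316388 + 268490)/(sqrt(2)*sqrt(683) - 852657) = -47898/(sqrt(1366) - 852657) = -47898/(-852657 + sqrt(1366)) ≈ 0.056177)
(1/(-353373 - 578385) + c) - 148231 = (1/(-353373 - 578385) + (40840564986/727023958283 + 47898*sqrt(1366)/727023958283)) - 148231 = (1/(-931758) + (40840564986/727023958283 + 47898*sqrt(1366)/727023958283)) - 148231 = (-1/931758 + (40840564986/727023958283 + 47898*sqrt(1366)/727023958283)) - 148231 = (38052796126267105/677410389321851514 + 47898*sqrt(1366)/727023958283) - 148231 = -100413181366771245504629/677410389321851514 + 47898*sqrt(1366)/727023958283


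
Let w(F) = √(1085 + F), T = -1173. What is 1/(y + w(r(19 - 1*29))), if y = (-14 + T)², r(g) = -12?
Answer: 1408969/1985193641888 - √1073/1985193641888 ≈ 7.0972e-7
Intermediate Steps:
y = 1408969 (y = (-14 - 1173)² = (-1187)² = 1408969)
1/(y + w(r(19 - 1*29))) = 1/(1408969 + √(1085 - 12)) = 1/(1408969 + √1073)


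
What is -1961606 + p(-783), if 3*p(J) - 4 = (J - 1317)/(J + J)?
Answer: -1535936104/783 ≈ -1.9616e+6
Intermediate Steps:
p(J) = 4/3 + (-1317 + J)/(6*J) (p(J) = 4/3 + ((J - 1317)/(J + J))/3 = 4/3 + ((-1317 + J)/((2*J)))/3 = 4/3 + ((-1317 + J)*(1/(2*J)))/3 = 4/3 + ((-1317 + J)/(2*J))/3 = 4/3 + (-1317 + J)/(6*J))
-1961606 + p(-783) = -1961606 + (½)*(-439 + 3*(-783))/(-783) = -1961606 + (½)*(-1/783)*(-439 - 2349) = -1961606 + (½)*(-1/783)*(-2788) = -1961606 + 1394/783 = -1535936104/783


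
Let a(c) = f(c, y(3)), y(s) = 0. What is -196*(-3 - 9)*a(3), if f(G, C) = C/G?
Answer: 0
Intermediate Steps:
a(c) = 0 (a(c) = 0/c = 0)
-196*(-3 - 9)*a(3) = -196*(-3 - 9)*0 = -(-2352)*0 = -196*0 = 0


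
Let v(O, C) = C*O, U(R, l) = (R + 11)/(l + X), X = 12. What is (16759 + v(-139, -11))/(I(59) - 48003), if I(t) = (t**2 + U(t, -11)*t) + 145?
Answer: -18288/40247 ≈ -0.45439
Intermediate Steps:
U(R, l) = (11 + R)/(12 + l) (U(R, l) = (R + 11)/(l + 12) = (11 + R)/(12 + l))
I(t) = 145 + t**2 + t*(11 + t) (I(t) = (t**2 + ((11 + t)/(12 - 11))*t) + 145 = (t**2 + ((11 + t)/1)*t) + 145 = (t**2 + (1*(11 + t))*t) + 145 = (t**2 + (11 + t)*t) + 145 = (t**2 + t*(11 + t)) + 145 = 145 + t**2 + t*(11 + t))
(16759 + v(-139, -11))/(I(59) - 48003) = (16759 - 11*(-139))/((145 + 59**2 + 59*(11 + 59)) - 48003) = (16759 + 1529)/((145 + 3481 + 59*70) - 48003) = 18288/((145 + 3481 + 4130) - 48003) = 18288/(7756 - 48003) = 18288/(-40247) = 18288*(-1/40247) = -18288/40247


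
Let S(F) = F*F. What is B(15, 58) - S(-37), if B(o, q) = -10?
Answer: -1379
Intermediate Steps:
S(F) = F²
B(15, 58) - S(-37) = -10 - 1*(-37)² = -10 - 1*1369 = -10 - 1369 = -1379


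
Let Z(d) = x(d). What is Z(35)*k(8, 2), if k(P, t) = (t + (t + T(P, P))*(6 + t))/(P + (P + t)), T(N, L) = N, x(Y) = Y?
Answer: 1435/9 ≈ 159.44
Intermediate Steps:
Z(d) = d
k(P, t) = (t + (6 + t)*(P + t))/(t + 2*P) (k(P, t) = (t + (t + P)*(6 + t))/(P + (P + t)) = (t + (P + t)*(6 + t))/(t + 2*P) = (t + (6 + t)*(P + t))/(t + 2*P))
Z(35)*k(8, 2) = 35*((2² + 6*8 + 7*2 + 8*2)/(2 + 2*8)) = 35*((4 + 48 + 14 + 16)/(2 + 16)) = 35*(82/18) = 35*((1/18)*82) = 35*(41/9) = 1435/9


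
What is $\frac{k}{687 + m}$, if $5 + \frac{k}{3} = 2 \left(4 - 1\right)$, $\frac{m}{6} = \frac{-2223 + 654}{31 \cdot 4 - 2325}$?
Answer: $\frac{2201}{507167} \approx 0.0043398$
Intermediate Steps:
$m = \frac{9414}{2201}$ ($m = 6 \frac{-2223 + 654}{31 \cdot 4 - 2325} = 6 \left(- \frac{1569}{124 - 2325}\right) = 6 \left(- \frac{1569}{-2201}\right) = 6 \left(\left(-1569\right) \left(- \frac{1}{2201}\right)\right) = 6 \cdot \frac{1569}{2201} = \frac{9414}{2201} \approx 4.2771$)
$k = 3$ ($k = -15 + 3 \cdot 2 \left(4 - 1\right) = -15 + 3 \cdot 2 \cdot 3 = -15 + 3 \cdot 6 = -15 + 18 = 3$)
$\frac{k}{687 + m} = \frac{1}{687 + \frac{9414}{2201}} \cdot 3 = \frac{1}{\frac{1521501}{2201}} \cdot 3 = \frac{2201}{1521501} \cdot 3 = \frac{2201}{507167}$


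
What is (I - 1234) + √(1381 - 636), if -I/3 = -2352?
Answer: 5822 + √745 ≈ 5849.3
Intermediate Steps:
I = 7056 (I = -3*(-2352) = 7056)
(I - 1234) + √(1381 - 636) = (7056 - 1234) + √(1381 - 636) = 5822 + √745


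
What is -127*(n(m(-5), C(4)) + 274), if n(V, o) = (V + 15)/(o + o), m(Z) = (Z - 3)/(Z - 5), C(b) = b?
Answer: -1401953/40 ≈ -35049.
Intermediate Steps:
m(Z) = (-3 + Z)/(-5 + Z)
n(V, o) = (15 + V)/(2*o) (n(V, o) = (15 + V)/((2*o)) = (15 + V)*(1/(2*o)) = (15 + V)/(2*o))
-127*(n(m(-5), C(4)) + 274) = -127*((1/2)*(15 + (-3 - 5)/(-5 - 5))/4 + 274) = -127*((1/2)*(1/4)*(15 - 8/(-10)) + 274) = -127*((1/2)*(1/4)*(15 - 1/10*(-8)) + 274) = -127*((1/2)*(1/4)*(15 + 4/5) + 274) = -127*((1/2)*(1/4)*(79/5) + 274) = -127*(79/40 + 274) = -127*11039/40 = -1401953/40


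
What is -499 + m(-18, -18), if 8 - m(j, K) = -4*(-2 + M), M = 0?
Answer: -499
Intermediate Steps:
m(j, K) = 0 (m(j, K) = 8 - (-4)*(-2 + 0) = 8 - (-4)*(-2) = 8 - 1*8 = 8 - 8 = 0)
-499 + m(-18, -18) = -499 + 0 = -499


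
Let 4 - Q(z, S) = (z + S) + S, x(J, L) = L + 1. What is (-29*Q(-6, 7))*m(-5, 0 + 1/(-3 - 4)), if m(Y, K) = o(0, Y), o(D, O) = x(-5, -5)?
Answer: -464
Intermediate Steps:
x(J, L) = 1 + L
o(D, O) = -4 (o(D, O) = 1 - 5 = -4)
Q(z, S) = 4 - z - 2*S (Q(z, S) = 4 - ((z + S) + S) = 4 - ((S + z) + S) = 4 - (z + 2*S) = 4 + (-z - 2*S) = 4 - z - 2*S)
m(Y, K) = -4
(-29*Q(-6, 7))*m(-5, 0 + 1/(-3 - 4)) = -29*(4 - 1*(-6) - 2*7)*(-4) = -29*(4 + 6 - 14)*(-4) = -29*(-4)*(-4) = 116*(-4) = -464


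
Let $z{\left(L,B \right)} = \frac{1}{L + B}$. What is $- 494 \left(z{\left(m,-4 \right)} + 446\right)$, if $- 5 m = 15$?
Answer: $- \frac{1541774}{7} \approx -2.2025 \cdot 10^{5}$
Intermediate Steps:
$m = -3$ ($m = \left(- \frac{1}{5}\right) 15 = -3$)
$z{\left(L,B \right)} = \frac{1}{B + L}$
$- 494 \left(z{\left(m,-4 \right)} + 446\right) = - 494 \left(\frac{1}{-4 - 3} + 446\right) = - 494 \left(\frac{1}{-7} + 446\right) = - 494 \left(- \frac{1}{7} + 446\right) = \left(-494\right) \frac{3121}{7} = - \frac{1541774}{7}$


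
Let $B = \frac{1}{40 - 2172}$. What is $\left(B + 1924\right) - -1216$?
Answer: $\frac{6694479}{2132} \approx 3140.0$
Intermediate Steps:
$B = - \frac{1}{2132}$ ($B = \frac{1}{-2132} = - \frac{1}{2132} \approx -0.00046904$)
$\left(B + 1924\right) - -1216 = \left(- \frac{1}{2132} + 1924\right) - -1216 = \frac{4101967}{2132} + 1216 = \frac{6694479}{2132}$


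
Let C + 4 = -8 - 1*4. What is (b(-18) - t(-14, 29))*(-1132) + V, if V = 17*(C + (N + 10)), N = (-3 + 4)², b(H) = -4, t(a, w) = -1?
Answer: 3311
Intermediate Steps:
N = 1 (N = 1² = 1)
C = -16 (C = -4 + (-8 - 1*4) = -4 + (-8 - 4) = -4 - 12 = -16)
V = -85 (V = 17*(-16 + (1 + 10)) = 17*(-16 + 11) = 17*(-5) = -85)
(b(-18) - t(-14, 29))*(-1132) + V = (-4 - 1*(-1))*(-1132) - 85 = (-4 + 1)*(-1132) - 85 = -3*(-1132) - 85 = 3396 - 85 = 3311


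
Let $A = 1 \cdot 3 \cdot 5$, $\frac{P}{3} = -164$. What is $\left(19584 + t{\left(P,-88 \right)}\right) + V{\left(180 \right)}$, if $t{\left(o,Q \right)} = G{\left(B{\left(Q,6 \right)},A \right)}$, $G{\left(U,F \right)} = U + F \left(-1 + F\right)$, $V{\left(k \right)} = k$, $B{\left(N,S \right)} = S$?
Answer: $19980$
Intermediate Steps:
$P = -492$ ($P = 3 \left(-164\right) = -492$)
$A = 15$ ($A = 3 \cdot 5 = 15$)
$t{\left(o,Q \right)} = 216$ ($t{\left(o,Q \right)} = 6 + 15^{2} - 15 = 6 + 225 - 15 = 216$)
$\left(19584 + t{\left(P,-88 \right)}\right) + V{\left(180 \right)} = \left(19584 + 216\right) + 180 = 19800 + 180 = 19980$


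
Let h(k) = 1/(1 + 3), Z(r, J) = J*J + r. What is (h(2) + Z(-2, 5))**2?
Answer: 8649/16 ≈ 540.56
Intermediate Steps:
Z(r, J) = r + J**2 (Z(r, J) = J**2 + r = r + J**2)
h(k) = 1/4
(h(2) + Z(-2, 5))**2 = (1/4 + (-2 + 5**2))**2 = (1/4 + (-2 + 25))**2 = (1/4 + 23)**2 = (93/4)**2 = 8649/16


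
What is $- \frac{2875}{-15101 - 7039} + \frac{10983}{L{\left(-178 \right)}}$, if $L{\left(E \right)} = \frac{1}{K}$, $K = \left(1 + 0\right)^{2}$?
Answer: $\frac{48633299}{4428} \approx 10983.0$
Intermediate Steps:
$K = 1$ ($K = 1^{2} = 1$)
$L{\left(E \right)} = 1$ ($L{\left(E \right)} = 1^{-1} = 1$)
$- \frac{2875}{-15101 - 7039} + \frac{10983}{L{\left(-178 \right)}} = - \frac{2875}{-15101 - 7039} + \frac{10983}{1} = - \frac{2875}{-15101 - 7039} + 10983 \cdot 1 = - \frac{2875}{-22140} + 10983 = \left(-2875\right) \left(- \frac{1}{22140}\right) + 10983 = \frac{575}{4428} + 10983 = \frac{48633299}{4428}$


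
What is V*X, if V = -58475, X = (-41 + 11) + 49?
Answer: -1111025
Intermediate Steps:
X = 19 (X = -30 + 49 = 19)
V*X = -58475*19 = -1111025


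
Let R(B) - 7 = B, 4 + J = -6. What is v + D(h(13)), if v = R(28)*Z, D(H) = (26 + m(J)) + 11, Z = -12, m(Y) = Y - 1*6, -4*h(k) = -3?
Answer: -399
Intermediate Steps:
J = -10 (J = -4 - 6 = -10)
h(k) = ¾ (h(k) = -¼*(-3) = ¾)
R(B) = 7 + B
m(Y) = -6 + Y (m(Y) = Y - 6 = -6 + Y)
D(H) = 21 (D(H) = (26 + (-6 - 10)) + 11 = (26 - 16) + 11 = 10 + 11 = 21)
v = -420 (v = (7 + 28)*(-12) = 35*(-12) = -420)
v + D(h(13)) = -420 + 21 = -399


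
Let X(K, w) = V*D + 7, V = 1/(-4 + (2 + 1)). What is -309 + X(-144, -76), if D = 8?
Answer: -310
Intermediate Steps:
V = -1 (V = 1/(-4 + 3) = 1/(-1) = -1)
X(K, w) = -1 (X(K, w) = -1*8 + 7 = -8 + 7 = -1)
-309 + X(-144, -76) = -309 - 1 = -310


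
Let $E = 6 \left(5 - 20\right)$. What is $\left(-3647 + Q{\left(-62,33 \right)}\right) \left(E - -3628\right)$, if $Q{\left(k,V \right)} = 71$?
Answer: $-12651888$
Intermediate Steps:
$E = -90$ ($E = 6 \left(-15\right) = -90$)
$\left(-3647 + Q{\left(-62,33 \right)}\right) \left(E - -3628\right) = \left(-3647 + 71\right) \left(-90 - -3628\right) = - 3576 \left(-90 + 3628\right) = \left(-3576\right) 3538 = -12651888$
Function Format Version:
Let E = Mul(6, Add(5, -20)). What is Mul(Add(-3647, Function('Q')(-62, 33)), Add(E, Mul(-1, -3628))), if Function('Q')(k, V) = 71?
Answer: -12651888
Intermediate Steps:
E = -90 (E = Mul(6, -15) = -90)
Mul(Add(-3647, Function('Q')(-62, 33)), Add(E, Mul(-1, -3628))) = Mul(Add(-3647, 71), Add(-90, Mul(-1, -3628))) = Mul(-3576, Add(-90, 3628)) = Mul(-3576, 3538) = -12651888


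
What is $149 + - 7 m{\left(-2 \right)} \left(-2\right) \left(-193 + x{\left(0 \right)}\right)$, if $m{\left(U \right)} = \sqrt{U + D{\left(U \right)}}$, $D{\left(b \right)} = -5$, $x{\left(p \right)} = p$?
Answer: $149 - 2702 i \sqrt{7} \approx 149.0 - 7148.8 i$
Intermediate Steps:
$m{\left(U \right)} = \sqrt{-5 + U}$ ($m{\left(U \right)} = \sqrt{U - 5} = \sqrt{-5 + U}$)
$149 + - 7 m{\left(-2 \right)} \left(-2\right) \left(-193 + x{\left(0 \right)}\right) = 149 + - 7 \sqrt{-5 - 2} \left(-2\right) \left(-193 + 0\right) = 149 + - 7 \sqrt{-7} \left(-2\right) \left(-193\right) = 149 + - 7 i \sqrt{7} \left(-2\right) \left(-193\right) = 149 + 14 i \sqrt{7} \left(-193\right) = 149 - 2702 i \sqrt{7}$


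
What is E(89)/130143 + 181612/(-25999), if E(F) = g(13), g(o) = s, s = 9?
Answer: -7878432175/1127862619 ≈ -6.9853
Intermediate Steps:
g(o) = 9
E(F) = 9
E(89)/130143 + 181612/(-25999) = 9/130143 + 181612/(-25999) = 9*(1/130143) + 181612*(-1/25999) = 3/43381 - 181612/25999 = -7878432175/1127862619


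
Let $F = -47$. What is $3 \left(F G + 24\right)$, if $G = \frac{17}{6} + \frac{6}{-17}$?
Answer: $- \frac{9443}{34} \approx -277.74$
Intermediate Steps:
$G = \frac{253}{102}$ ($G = 17 \cdot \frac{1}{6} + 6 \left(- \frac{1}{17}\right) = \frac{17}{6} - \frac{6}{17} = \frac{253}{102} \approx 2.4804$)
$3 \left(F G + 24\right) = 3 \left(\left(-47\right) \frac{253}{102} + 24\right) = 3 \left(- \frac{11891}{102} + 24\right) = 3 \left(- \frac{9443}{102}\right) = - \frac{9443}{34}$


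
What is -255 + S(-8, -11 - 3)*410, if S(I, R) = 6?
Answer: 2205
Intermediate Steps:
-255 + S(-8, -11 - 3)*410 = -255 + 6*410 = -255 + 2460 = 2205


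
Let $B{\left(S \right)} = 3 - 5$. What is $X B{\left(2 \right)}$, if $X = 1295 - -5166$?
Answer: $-12922$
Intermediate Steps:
$B{\left(S \right)} = -2$
$X = 6461$ ($X = 1295 + 5166 = 6461$)
$X B{\left(2 \right)} = 6461 \left(-2\right) = -12922$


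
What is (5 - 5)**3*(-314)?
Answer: 0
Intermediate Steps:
(5 - 5)**3*(-314) = 0**3*(-314) = 0*(-314) = 0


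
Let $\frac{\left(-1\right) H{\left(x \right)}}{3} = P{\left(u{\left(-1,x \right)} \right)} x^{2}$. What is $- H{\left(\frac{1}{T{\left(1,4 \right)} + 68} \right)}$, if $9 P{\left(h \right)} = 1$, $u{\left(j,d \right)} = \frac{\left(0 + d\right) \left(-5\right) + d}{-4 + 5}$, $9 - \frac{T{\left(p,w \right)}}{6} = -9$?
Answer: $\frac{1}{92928} \approx 1.0761 \cdot 10^{-5}$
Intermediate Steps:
$T{\left(p,w \right)} = 108$ ($T{\left(p,w \right)} = 54 - -54 = 54 + 54 = 108$)
$u{\left(j,d \right)} = - 4 d$ ($u{\left(j,d \right)} = \frac{d \left(-5\right) + d}{1} = \left(- 5 d + d\right) 1 = - 4 d 1 = - 4 d$)
$P{\left(h \right)} = \frac{1}{9}$ ($P{\left(h \right)} = \frac{1}{9} \cdot 1 = \frac{1}{9}$)
$H{\left(x \right)} = - \frac{x^{2}}{3}$ ($H{\left(x \right)} = - 3 \frac{x^{2}}{9} = - \frac{x^{2}}{3}$)
$- H{\left(\frac{1}{T{\left(1,4 \right)} + 68} \right)} = - \frac{\left(-1\right) \left(\frac{1}{108 + 68}\right)^{2}}{3} = - \frac{\left(-1\right) \left(\frac{1}{176}\right)^{2}}{3} = - \frac{-1}{3 \cdot 30976} = \left(-1\right) \left(- \frac{1}{92928}\right) = \frac{1}{92928}$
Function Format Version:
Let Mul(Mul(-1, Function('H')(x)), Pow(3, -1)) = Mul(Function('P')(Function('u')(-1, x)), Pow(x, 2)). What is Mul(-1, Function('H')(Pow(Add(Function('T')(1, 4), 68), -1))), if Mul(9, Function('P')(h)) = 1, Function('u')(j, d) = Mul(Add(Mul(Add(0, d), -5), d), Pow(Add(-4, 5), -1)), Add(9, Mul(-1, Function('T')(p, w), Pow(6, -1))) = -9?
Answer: Rational(1, 92928) ≈ 1.0761e-5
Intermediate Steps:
Function('T')(p, w) = 108 (Function('T')(p, w) = Add(54, Mul(-6, -9)) = Add(54, 54) = 108)
Function('u')(j, d) = Mul(-4, d) (Function('u')(j, d) = Mul(Add(Mul(d, -5), d), Pow(1, -1)) = Mul(Add(Mul(-5, d), d), 1) = Mul(Mul(-4, d), 1) = Mul(-4, d))
Function('P')(h) = Rational(1, 9) (Function('P')(h) = Mul(Rational(1, 9), 1) = Rational(1, 9))
Function('H')(x) = Mul(Rational(-1, 3), Pow(x, 2)) (Function('H')(x) = Mul(-3, Mul(Rational(1, 9), Pow(x, 2))) = Mul(Rational(-1, 3), Pow(x, 2)))
Mul(-1, Function('H')(Pow(Add(Function('T')(1, 4), 68), -1))) = Mul(-1, Mul(Rational(-1, 3), Pow(Pow(Add(108, 68), -1), 2))) = Mul(-1, Mul(Rational(-1, 3), Pow(Pow(176, -1), 2))) = Mul(-1, Mul(Rational(-1, 3), Pow(Rational(1, 176), 2))) = Mul(-1, Mul(Rational(-1, 3), Rational(1, 30976))) = Mul(-1, Rational(-1, 92928)) = Rational(1, 92928)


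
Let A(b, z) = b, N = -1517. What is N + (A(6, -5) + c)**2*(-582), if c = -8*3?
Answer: -190085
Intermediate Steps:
c = -24
N + (A(6, -5) + c)**2*(-582) = -1517 + (6 - 24)**2*(-582) = -1517 + (-18)**2*(-582) = -1517 + 324*(-582) = -1517 - 188568 = -190085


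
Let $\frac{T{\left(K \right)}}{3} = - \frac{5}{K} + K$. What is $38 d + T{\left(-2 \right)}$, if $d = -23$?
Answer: $- \frac{1745}{2} \approx -872.5$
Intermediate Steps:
$T{\left(K \right)} = - \frac{15}{K} + 3 K$ ($T{\left(K \right)} = 3 \left(- \frac{5}{K} + K\right) = 3 \left(K - \frac{5}{K}\right) = - \frac{15}{K} + 3 K$)
$38 d + T{\left(-2 \right)} = 38 \left(-23\right) + \left(- \frac{15}{-2} + 3 \left(-2\right)\right) = -874 - - \frac{3}{2} = -874 + \left(\frac{15}{2} - 6\right) = -874 + \frac{3}{2} = - \frac{1745}{2}$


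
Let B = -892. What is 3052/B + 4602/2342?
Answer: -380350/261133 ≈ -1.4565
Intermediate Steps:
3052/B + 4602/2342 = 3052/(-892) + 4602/2342 = 3052*(-1/892) + 4602*(1/2342) = -763/223 + 2301/1171 = -380350/261133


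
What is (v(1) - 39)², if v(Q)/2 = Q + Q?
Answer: 1225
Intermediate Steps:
v(Q) = 4*Q (v(Q) = 2*(Q + Q) = 2*(2*Q) = 4*Q)
(v(1) - 39)² = (4*1 - 39)² = (4 - 39)² = (-35)² = 1225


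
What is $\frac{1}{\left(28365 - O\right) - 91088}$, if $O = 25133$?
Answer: $- \frac{1}{87856} \approx -1.1382 \cdot 10^{-5}$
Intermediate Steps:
$\frac{1}{\left(28365 - O\right) - 91088} = \frac{1}{\left(28365 - 25133\right) - 91088} = \frac{1}{3232 - 91088} = \frac{1}{-87856} = - \frac{1}{87856}$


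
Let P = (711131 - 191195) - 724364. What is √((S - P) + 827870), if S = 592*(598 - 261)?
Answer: √1231802 ≈ 1109.9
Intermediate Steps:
S = 199504 (S = 592*337 = 199504)
P = -204428 (P = 519936 - 724364 = -204428)
√((S - P) + 827870) = √((199504 - 1*(-204428)) + 827870) = √((199504 + 204428) + 827870) = √(403932 + 827870) = √1231802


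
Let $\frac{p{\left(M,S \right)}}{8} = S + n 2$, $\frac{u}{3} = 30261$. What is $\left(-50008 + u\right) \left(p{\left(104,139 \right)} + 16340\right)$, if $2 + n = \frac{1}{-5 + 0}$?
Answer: $710170020$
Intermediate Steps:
$u = 90783$ ($u = 3 \cdot 30261 = 90783$)
$n = - \frac{11}{5}$ ($n = -2 + \frac{1}{-5 + 0} = -2 + \frac{1}{-5} = -2 - \frac{1}{5} = - \frac{11}{5} \approx -2.2$)
$p{\left(M,S \right)} = - \frac{176}{5} + 8 S$ ($p{\left(M,S \right)} = 8 \left(S - \frac{22}{5}\right) = 8 \left(- \frac{22}{5} + S\right) = - \frac{176}{5} + 8 S$)
$\left(-50008 + u\right) \left(p{\left(104,139 \right)} + 16340\right) = \left(-50008 + 90783\right) \left(\left(- \frac{176}{5} + 8 \cdot 139\right) + 16340\right) = 40775 \left(\left(- \frac{176}{5} + 1112\right) + 16340\right) = 40775 \left(\frac{5384}{5} + 16340\right) = 40775 \cdot \frac{87084}{5} = 710170020$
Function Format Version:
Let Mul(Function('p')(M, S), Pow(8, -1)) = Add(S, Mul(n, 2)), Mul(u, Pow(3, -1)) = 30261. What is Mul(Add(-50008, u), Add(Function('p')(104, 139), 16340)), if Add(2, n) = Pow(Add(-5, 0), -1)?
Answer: 710170020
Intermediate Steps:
u = 90783 (u = Mul(3, 30261) = 90783)
n = Rational(-11, 5) (n = Add(-2, Pow(Add(-5, 0), -1)) = Add(-2, Pow(-5, -1)) = Add(-2, Rational(-1, 5)) = Rational(-11, 5) ≈ -2.2000)
Function('p')(M, S) = Add(Rational(-176, 5), Mul(8, S)) (Function('p')(M, S) = Mul(8, Add(S, Mul(Rational(-11, 5), 2))) = Mul(8, Add(S, Rational(-22, 5))) = Mul(8, Add(Rational(-22, 5), S)) = Add(Rational(-176, 5), Mul(8, S)))
Mul(Add(-50008, u), Add(Function('p')(104, 139), 16340)) = Mul(Add(-50008, 90783), Add(Add(Rational(-176, 5), Mul(8, 139)), 16340)) = Mul(40775, Add(Add(Rational(-176, 5), 1112), 16340)) = Mul(40775, Add(Rational(5384, 5), 16340)) = Mul(40775, Rational(87084, 5)) = 710170020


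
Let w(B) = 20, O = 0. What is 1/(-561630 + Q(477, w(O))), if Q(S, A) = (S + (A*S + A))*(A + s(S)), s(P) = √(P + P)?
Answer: -180445/17067163037 - 30111*√106/34134326074 ≈ -1.9655e-5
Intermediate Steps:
s(P) = √2*√P (s(P) = √(2*P) = √2*√P)
Q(S, A) = (A + √2*√S)*(A + S + A*S) (Q(S, A) = (S + (A*S + A))*(A + √2*√S) = (S + (A + A*S))*(A + √2*√S) = (A + S + A*S)*(A + √2*√S) = (A + √2*√S)*(A + S + A*S))
1/(-561630 + Q(477, w(O))) = 1/(-561630 + (20² + 20*477 + 477*20² + √2*477^(3/2) + 20*√2*√477 + 20*√2*477^(3/2))) = 1/(-561630 + (400 + 9540 + 477*400 + √2*(1431*√53) + 20*√2*(3*√53) + 20*√2*(1431*√53))) = 1/(-561630 + (400 + 9540 + 190800 + 1431*√106 + 60*√106 + 28620*√106)) = 1/(-561630 + (200740 + 30111*√106)) = 1/(-360890 + 30111*√106)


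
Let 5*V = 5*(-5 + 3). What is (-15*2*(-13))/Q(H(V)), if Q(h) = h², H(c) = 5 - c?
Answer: 390/49 ≈ 7.9592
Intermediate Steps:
V = -2 (V = (5*(-5 + 3))/5 = (5*(-2))/5 = (⅕)*(-10) = -2)
(-15*2*(-13))/Q(H(V)) = (-15*2*(-13))/((5 - 1*(-2))²) = (-30*(-13))/((5 + 2)²) = 390/(7²) = 390/49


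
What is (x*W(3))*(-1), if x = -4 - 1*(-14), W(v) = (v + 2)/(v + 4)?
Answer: -50/7 ≈ -7.1429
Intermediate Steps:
W(v) = (2 + v)/(4 + v)
x = 10 (x = -4 + 14 = 10)
(x*W(3))*(-1) = (10*((2 + 3)/(4 + 3)))*(-1) = (10*(5/7))*(-1) = (50/7)*(-1) = -50/7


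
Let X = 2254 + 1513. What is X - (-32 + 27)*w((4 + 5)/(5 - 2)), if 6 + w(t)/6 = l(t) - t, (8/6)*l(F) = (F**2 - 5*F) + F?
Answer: 6859/2 ≈ 3429.5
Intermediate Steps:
X = 3767
l(F) = -3*F + 3*F**2/4 (l(F) = 3*((F**2 - 5*F) + F)/4 = 3*(F**2 - 4*F)/4 = -3*F + 3*F**2/4)
w(t) = -36 - 6*t + 9*t*(-4 + t)/2 (w(t) = -36 + 6*(3*t*(-4 + t)/4 - t) = -36 + 6*(-t + 3*t*(-4 + t)/4) = -36 + (-6*t + 9*t*(-4 + t)/2) = -36 - 6*t + 9*t*(-4 + t)/2)
X - (-32 + 27)*w((4 + 5)/(5 - 2)) = 3767 - (-32 + 27)*(-36 - 24*(4 + 5)/(5 - 2) + 9*((4 + 5)/(5 - 2))**2/2) = 3767 - (-5)*(-36 - 216/3 + 9*(9/3)**2/2) = 3767 - (-5)*(-36 - 216/3 + 9*(9*(1/3))**2/2) = 3767 - (-5)*(-36 - 24*3 + (9/2)*3**2) = 3767 - (-5)*(-36 - 72 + (9/2)*9) = 3767 - (-5)*(-36 - 72 + 81/2) = 3767 - (-5)*(-135)/2 = 3767 - 1*675/2 = 3767 - 675/2 = 6859/2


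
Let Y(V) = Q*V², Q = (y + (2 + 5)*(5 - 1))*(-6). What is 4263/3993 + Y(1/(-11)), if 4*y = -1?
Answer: -821/2662 ≈ -0.30841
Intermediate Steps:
y = -¼ (y = (¼)*(-1) = -¼ ≈ -0.25000)
Q = -333/2 (Q = (-¼ + (2 + 5)*(5 - 1))*(-6) = (-¼ + 7*4)*(-6) = (-¼ + 28)*(-6) = (111/4)*(-6) = -333/2 ≈ -166.50)
Y(V) = -333*V²/2
4263/3993 + Y(1/(-11)) = 4263/3993 - 333*(1/(-11))²/2 = 4263*(1/3993) - 333*(-1/11)²/2 = 1421/1331 - 333/2*1/121 = 1421/1331 - 333/242 = -821/2662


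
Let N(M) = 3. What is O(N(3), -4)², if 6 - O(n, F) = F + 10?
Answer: 0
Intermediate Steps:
O(n, F) = -4 - F (O(n, F) = 6 - (F + 10) = 6 - (10 + F) = 6 + (-10 - F) = -4 - F)
O(N(3), -4)² = (-4 - 1*(-4))² = (-4 + 4)² = 0² = 0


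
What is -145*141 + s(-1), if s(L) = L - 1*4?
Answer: -20450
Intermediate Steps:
s(L) = -4 + L (s(L) = L - 4 = -4 + L)
-145*141 + s(-1) = -145*141 + (-4 - 1) = -20445 - 5 = -20450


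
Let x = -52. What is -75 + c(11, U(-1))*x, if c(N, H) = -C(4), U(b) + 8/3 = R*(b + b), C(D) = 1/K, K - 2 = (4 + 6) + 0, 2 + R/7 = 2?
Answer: -212/3 ≈ -70.667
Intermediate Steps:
R = 0 (R = -14 + 7*2 = -14 + 14 = 0)
K = 12 (K = 2 + ((4 + 6) + 0) = 2 + (10 + 0) = 2 + 10 = 12)
C(D) = 1/12
U(b) = -8/3 (U(b) = -8/3 + 0*(b + b) = -8/3 + 0*(2*b) = -8/3 + 0 = -8/3)
c(N, H) = -1/12 (c(N, H) = -1*1/12 = -1/12)
-75 + c(11, U(-1))*x = -75 - 1/12*(-52) = -75 + 13/3 = -212/3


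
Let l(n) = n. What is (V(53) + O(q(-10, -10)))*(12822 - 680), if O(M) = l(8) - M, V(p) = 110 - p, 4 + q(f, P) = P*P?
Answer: -376402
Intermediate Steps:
q(f, P) = -4 + P² (q(f, P) = -4 + P*P = -4 + P²)
O(M) = 8 - M
(V(53) + O(q(-10, -10)))*(12822 - 680) = ((110 - 1*53) + (8 - (-4 + (-10)²)))*(12822 - 680) = ((110 - 53) + (8 - (-4 + 100)))*12142 = (57 + (8 - 1*96))*12142 = (57 + (8 - 96))*12142 = (57 - 88)*12142 = -31*12142 = -376402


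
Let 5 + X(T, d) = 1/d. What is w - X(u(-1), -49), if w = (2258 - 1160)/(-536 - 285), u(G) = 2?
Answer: 148164/40229 ≈ 3.6830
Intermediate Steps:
X(T, d) = -5 + 1/d
w = -1098/821 (w = 1098/(-821) = 1098*(-1/821) = -1098/821 ≈ -1.3374)
w - X(u(-1), -49) = -1098/821 - (-5 + 1/(-49)) = -1098/821 - (-5 - 1/49) = -1098/821 - 1*(-246/49) = -1098/821 + 246/49 = 148164/40229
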